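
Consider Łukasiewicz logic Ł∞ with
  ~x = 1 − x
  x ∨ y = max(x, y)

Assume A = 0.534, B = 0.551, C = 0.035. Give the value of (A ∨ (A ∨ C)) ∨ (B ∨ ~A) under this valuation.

0.551

A ∨ C = max(0.534, 0.035) = 0.534
A ∨ (A ∨ C) = max(0.534, 0.534) = 0.534
~A = 1 − 0.534 = 0.466
B ∨ ~A = max(0.551, 0.466) = 0.551
(A ∨ (A ∨ C)) ∨ (B ∨ ~A) = max(0.534, 0.551) = 0.551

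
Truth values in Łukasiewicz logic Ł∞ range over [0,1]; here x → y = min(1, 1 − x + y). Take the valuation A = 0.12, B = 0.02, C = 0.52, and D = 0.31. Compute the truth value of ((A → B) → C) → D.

A → B = min(1, 1 − 0.12 + 0.02) = min(1, 0.90) = 0.90
(A → B) → C = min(1, 1 − 0.90 + 0.52) = min(1, 0.62) = 0.62
((A → B) → C) → D = min(1, 1 − 0.62 + 0.31) = min(1, 0.69) = 0.69

0.69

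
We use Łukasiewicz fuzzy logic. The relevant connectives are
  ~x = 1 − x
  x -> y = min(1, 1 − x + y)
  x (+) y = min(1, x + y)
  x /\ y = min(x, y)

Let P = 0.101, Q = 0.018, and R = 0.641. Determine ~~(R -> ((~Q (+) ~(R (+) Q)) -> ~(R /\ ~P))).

0.718

~Q = 1 − 0.018 = 0.982
R (+) Q = min(1, 0.641 + 0.018) = min(1, 0.659) = 0.659
~(R (+) Q) = 1 − 0.659 = 0.341
~Q (+) ~(R (+) Q) = min(1, 0.982 + 0.341) = min(1, 1.323) = 1.000
~P = 1 − 0.101 = 0.899
R /\ ~P = min(0.641, 0.899) = 0.641
~(R /\ ~P) = 1 − 0.641 = 0.359
(~Q (+) ~(R (+) Q)) -> ~(R /\ ~P) = min(1, 1 − 1.000 + 0.359) = min(1, 0.359) = 0.359
R -> ((~Q (+) ~(R (+) Q)) -> ~(R /\ ~P)) = min(1, 1 − 0.641 + 0.359) = min(1, 0.718) = 0.718
~(R -> ((~Q (+) ~(R (+) Q)) -> ~(R /\ ~P))) = 1 − 0.718 = 0.282
~~(R -> ((~Q (+) ~(R (+) Q)) -> ~(R /\ ~P))) = 1 − 0.282 = 0.718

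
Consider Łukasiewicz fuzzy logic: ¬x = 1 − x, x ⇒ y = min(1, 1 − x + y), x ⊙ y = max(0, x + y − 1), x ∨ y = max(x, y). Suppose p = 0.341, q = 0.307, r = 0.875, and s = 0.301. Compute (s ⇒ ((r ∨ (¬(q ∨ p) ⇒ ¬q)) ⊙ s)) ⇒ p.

q ∨ p = max(0.307, 0.341) = 0.341
¬(q ∨ p) = 1 − 0.341 = 0.659
¬q = 1 − 0.307 = 0.693
¬(q ∨ p) ⇒ ¬q = min(1, 1 − 0.659 + 0.693) = min(1, 1.034) = 1.000
r ∨ (¬(q ∨ p) ⇒ ¬q) = max(0.875, 1.000) = 1.000
(r ∨ (¬(q ∨ p) ⇒ ¬q)) ⊙ s = max(0, 1.000 + 0.301 − 1) = max(0, 0.301) = 0.301
s ⇒ ((r ∨ (¬(q ∨ p) ⇒ ¬q)) ⊙ s) = min(1, 1 − 0.301 + 0.301) = min(1, 1.000) = 1.000
(s ⇒ ((r ∨ (¬(q ∨ p) ⇒ ¬q)) ⊙ s)) ⇒ p = min(1, 1 − 1.000 + 0.341) = min(1, 0.341) = 0.341

0.341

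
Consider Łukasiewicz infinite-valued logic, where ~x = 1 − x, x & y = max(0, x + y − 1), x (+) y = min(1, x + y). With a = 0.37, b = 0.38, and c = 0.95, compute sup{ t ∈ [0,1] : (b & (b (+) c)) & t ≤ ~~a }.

0.99

b (+) c = min(1, 0.38 + 0.95) = min(1, 1.33) = 1.00
b & (b (+) c) = max(0, 0.38 + 1.00 − 1) = max(0, 0.38) = 0.38
So the left factor is b & (b (+) c) = 0.38.
~a = 1 − 0.37 = 0.63
~~a = 1 − 0.63 = 0.37
So the right-hand bound is ~~a = 0.37.
The residuum of the Łukasiewicz t-norm gives the supremum: min(1, 1 − 0.38 + 0.37).
1 − 0.38 + 0.37 = 0.99, so t = min(1, 0.99) = 0.99.
Check: 0.38 & 0.99 = max(0, 0.37) = 0.37 ≤ 0.37.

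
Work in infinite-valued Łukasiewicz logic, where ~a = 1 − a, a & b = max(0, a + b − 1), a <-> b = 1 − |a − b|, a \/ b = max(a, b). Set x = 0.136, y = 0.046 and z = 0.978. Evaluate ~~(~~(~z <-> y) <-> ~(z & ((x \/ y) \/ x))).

0.910

~z = 1 − 0.978 = 0.022
~z <-> y = 1 − |0.022 − 0.046| = 1 − 0.024 = 0.976
~(~z <-> y) = 1 − 0.976 = 0.024
~~(~z <-> y) = 1 − 0.024 = 0.976
x \/ y = max(0.136, 0.046) = 0.136
(x \/ y) \/ x = max(0.136, 0.136) = 0.136
z & ((x \/ y) \/ x) = max(0, 0.978 + 0.136 − 1) = max(0, 0.114) = 0.114
~(z & ((x \/ y) \/ x)) = 1 − 0.114 = 0.886
~~(~z <-> y) <-> ~(z & ((x \/ y) \/ x)) = 1 − |0.976 − 0.886| = 1 − 0.090 = 0.910
~(~~(~z <-> y) <-> ~(z & ((x \/ y) \/ x))) = 1 − 0.910 = 0.090
~~(~~(~z <-> y) <-> ~(z & ((x \/ y) \/ x))) = 1 − 0.090 = 0.910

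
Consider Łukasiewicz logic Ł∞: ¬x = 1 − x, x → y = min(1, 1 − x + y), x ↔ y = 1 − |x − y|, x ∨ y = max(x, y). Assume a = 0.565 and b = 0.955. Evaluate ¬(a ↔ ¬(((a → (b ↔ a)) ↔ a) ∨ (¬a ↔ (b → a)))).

0.390

b ↔ a = 1 − |0.955 − 0.565| = 1 − 0.390 = 0.610
a → (b ↔ a) = min(1, 1 − 0.565 + 0.610) = min(1, 1.045) = 1.000
(a → (b ↔ a)) ↔ a = 1 − |1.000 − 0.565| = 1 − 0.435 = 0.565
¬a = 1 − 0.565 = 0.435
b → a = min(1, 1 − 0.955 + 0.565) = min(1, 0.610) = 0.610
¬a ↔ (b → a) = 1 − |0.435 − 0.610| = 1 − 0.175 = 0.825
((a → (b ↔ a)) ↔ a) ∨ (¬a ↔ (b → a)) = max(0.565, 0.825) = 0.825
¬(((a → (b ↔ a)) ↔ a) ∨ (¬a ↔ (b → a))) = 1 − 0.825 = 0.175
a ↔ ¬(((a → (b ↔ a)) ↔ a) ∨ (¬a ↔ (b → a))) = 1 − |0.565 − 0.175| = 1 − 0.390 = 0.610
¬(a ↔ ¬(((a → (b ↔ a)) ↔ a) ∨ (¬a ↔ (b → a)))) = 1 − 0.610 = 0.390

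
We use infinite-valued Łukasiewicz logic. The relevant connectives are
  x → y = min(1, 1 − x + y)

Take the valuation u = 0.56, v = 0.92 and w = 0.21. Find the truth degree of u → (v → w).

0.73

v → w = min(1, 1 − 0.92 + 0.21) = min(1, 0.29) = 0.29
u → (v → w) = min(1, 1 − 0.56 + 0.29) = min(1, 0.73) = 0.73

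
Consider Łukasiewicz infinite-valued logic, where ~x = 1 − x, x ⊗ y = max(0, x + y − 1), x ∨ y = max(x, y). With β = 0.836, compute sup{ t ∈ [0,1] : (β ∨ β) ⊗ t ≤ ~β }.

β ∨ β = max(0.836, 0.836) = 0.836
So the left factor is β ∨ β = 0.836.
~β = 1 − 0.836 = 0.164
So the right-hand bound is ~β = 0.164.
The residuum of the Łukasiewicz t-norm gives the supremum: min(1, 1 − 0.836 + 0.164).
1 − 0.836 + 0.164 = 0.328, so t = min(1, 0.328) = 0.328.
Check: 0.836 ⊗ 0.328 = max(0, 0.164) = 0.164 ≤ 0.164.

0.328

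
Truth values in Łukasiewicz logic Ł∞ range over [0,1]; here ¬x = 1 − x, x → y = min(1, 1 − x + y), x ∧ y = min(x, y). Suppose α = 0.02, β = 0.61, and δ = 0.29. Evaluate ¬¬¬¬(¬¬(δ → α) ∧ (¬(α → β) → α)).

δ → α = min(1, 1 − 0.29 + 0.02) = min(1, 0.73) = 0.73
¬(δ → α) = 1 − 0.73 = 0.27
¬¬(δ → α) = 1 − 0.27 = 0.73
α → β = min(1, 1 − 0.02 + 0.61) = min(1, 1.59) = 1.00
¬(α → β) = 1 − 1.00 = 0.00
¬(α → β) → α = min(1, 1 − 0.00 + 0.02) = min(1, 1.02) = 1.00
¬¬(δ → α) ∧ (¬(α → β) → α) = min(0.73, 1.00) = 0.73
¬(¬¬(δ → α) ∧ (¬(α → β) → α)) = 1 − 0.73 = 0.27
¬¬(¬¬(δ → α) ∧ (¬(α → β) → α)) = 1 − 0.27 = 0.73
¬¬¬(¬¬(δ → α) ∧ (¬(α → β) → α)) = 1 − 0.73 = 0.27
¬¬¬¬(¬¬(δ → α) ∧ (¬(α → β) → α)) = 1 − 0.27 = 0.73

0.73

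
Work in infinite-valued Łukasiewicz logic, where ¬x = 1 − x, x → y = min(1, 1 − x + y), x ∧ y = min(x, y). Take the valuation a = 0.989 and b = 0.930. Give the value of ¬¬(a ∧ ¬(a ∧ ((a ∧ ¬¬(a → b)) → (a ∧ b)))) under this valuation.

0.011

a → b = min(1, 1 − 0.989 + 0.930) = min(1, 0.941) = 0.941
¬(a → b) = 1 − 0.941 = 0.059
¬¬(a → b) = 1 − 0.059 = 0.941
a ∧ ¬¬(a → b) = min(0.989, 0.941) = 0.941
a ∧ b = min(0.989, 0.930) = 0.930
(a ∧ ¬¬(a → b)) → (a ∧ b) = min(1, 1 − 0.941 + 0.930) = min(1, 0.989) = 0.989
a ∧ ((a ∧ ¬¬(a → b)) → (a ∧ b)) = min(0.989, 0.989) = 0.989
¬(a ∧ ((a ∧ ¬¬(a → b)) → (a ∧ b))) = 1 − 0.989 = 0.011
a ∧ ¬(a ∧ ((a ∧ ¬¬(a → b)) → (a ∧ b))) = min(0.989, 0.011) = 0.011
¬(a ∧ ¬(a ∧ ((a ∧ ¬¬(a → b)) → (a ∧ b)))) = 1 − 0.011 = 0.989
¬¬(a ∧ ¬(a ∧ ((a ∧ ¬¬(a → b)) → (a ∧ b)))) = 1 − 0.989 = 0.011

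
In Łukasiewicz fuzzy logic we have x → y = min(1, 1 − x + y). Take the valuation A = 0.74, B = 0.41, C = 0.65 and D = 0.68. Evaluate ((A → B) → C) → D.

A → B = min(1, 1 − 0.74 + 0.41) = min(1, 0.67) = 0.67
(A → B) → C = min(1, 1 − 0.67 + 0.65) = min(1, 0.98) = 0.98
((A → B) → C) → D = min(1, 1 − 0.98 + 0.68) = min(1, 0.70) = 0.70

0.70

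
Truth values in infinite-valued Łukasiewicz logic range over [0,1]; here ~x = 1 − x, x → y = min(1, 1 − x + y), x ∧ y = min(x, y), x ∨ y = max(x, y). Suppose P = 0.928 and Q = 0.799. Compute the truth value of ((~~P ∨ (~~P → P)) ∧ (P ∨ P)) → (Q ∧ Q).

~P = 1 − 0.928 = 0.072
~~P = 1 − 0.072 = 0.928
~~P → P = min(1, 1 − 0.928 + 0.928) = min(1, 1.000) = 1.000
~~P ∨ (~~P → P) = max(0.928, 1.000) = 1.000
P ∨ P = max(0.928, 0.928) = 0.928
(~~P ∨ (~~P → P)) ∧ (P ∨ P) = min(1.000, 0.928) = 0.928
Q ∧ Q = min(0.799, 0.799) = 0.799
((~~P ∨ (~~P → P)) ∧ (P ∨ P)) → (Q ∧ Q) = min(1, 1 − 0.928 + 0.799) = min(1, 0.871) = 0.871

0.871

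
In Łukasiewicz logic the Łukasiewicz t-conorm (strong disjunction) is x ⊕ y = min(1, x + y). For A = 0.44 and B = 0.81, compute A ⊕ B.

1.00

A ⊕ B = min(1, 0.44 + 0.81) = min(1, 1.25) = 1.00
For comparison, the Gödel t-conorm max(x, y) would give 0.81.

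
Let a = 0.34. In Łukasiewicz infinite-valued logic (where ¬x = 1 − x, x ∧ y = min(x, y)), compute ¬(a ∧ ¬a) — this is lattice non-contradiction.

¬a = 1 − 0.34 = 0.66
a ∧ ¬a = min(0.34, 0.66) = 0.34
¬(a ∧ ¬a) = 1 − 0.34 = 0.66
(The value 0.66 < 1 shows this instance is not satisfied; not a Ł∞-tautology — its value is 1 − min(a, 1−a).)

0.66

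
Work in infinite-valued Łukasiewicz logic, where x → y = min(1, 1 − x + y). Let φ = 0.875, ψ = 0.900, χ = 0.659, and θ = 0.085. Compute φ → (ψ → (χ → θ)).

0.651

χ → θ = min(1, 1 − 0.659 + 0.085) = min(1, 0.426) = 0.426
ψ → (χ → θ) = min(1, 1 − 0.900 + 0.426) = min(1, 0.526) = 0.526
φ → (ψ → (χ → θ)) = min(1, 1 − 0.875 + 0.526) = min(1, 0.651) = 0.651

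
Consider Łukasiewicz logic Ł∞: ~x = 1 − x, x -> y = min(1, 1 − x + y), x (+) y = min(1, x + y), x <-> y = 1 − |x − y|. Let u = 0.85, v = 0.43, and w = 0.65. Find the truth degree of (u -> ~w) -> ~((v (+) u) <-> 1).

0.50

~w = 1 − 0.65 = 0.35
u -> ~w = min(1, 1 − 0.85 + 0.35) = min(1, 0.50) = 0.50
v (+) u = min(1, 0.43 + 0.85) = min(1, 1.28) = 1.00
(v (+) u) <-> 1 = 1 − |1.00 − 1.00| = 1 − 0.00 = 1.00
~((v (+) u) <-> 1) = 1 − 1.00 = 0.00
(u -> ~w) -> ~((v (+) u) <-> 1) = min(1, 1 − 0.50 + 0.00) = min(1, 0.50) = 0.50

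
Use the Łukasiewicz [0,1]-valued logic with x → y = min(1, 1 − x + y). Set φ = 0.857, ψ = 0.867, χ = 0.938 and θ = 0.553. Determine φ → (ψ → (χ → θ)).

χ → θ = min(1, 1 − 0.938 + 0.553) = min(1, 0.615) = 0.615
ψ → (χ → θ) = min(1, 1 − 0.867 + 0.615) = min(1, 0.748) = 0.748
φ → (ψ → (χ → θ)) = min(1, 1 − 0.857 + 0.748) = min(1, 0.891) = 0.891

0.891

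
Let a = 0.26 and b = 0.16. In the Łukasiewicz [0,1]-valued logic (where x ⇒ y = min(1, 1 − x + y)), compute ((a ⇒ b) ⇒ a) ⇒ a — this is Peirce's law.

0.90

a ⇒ b = min(1, 1 − 0.26 + 0.16) = min(1, 0.90) = 0.90
(a ⇒ b) ⇒ a = min(1, 1 − 0.90 + 0.26) = min(1, 0.36) = 0.36
((a ⇒ b) ⇒ a) ⇒ a = min(1, 1 − 0.36 + 0.26) = min(1, 0.90) = 0.90
(The value 0.90 < 1 shows this instance is not satisfied; not a Ł∞-tautology in general.)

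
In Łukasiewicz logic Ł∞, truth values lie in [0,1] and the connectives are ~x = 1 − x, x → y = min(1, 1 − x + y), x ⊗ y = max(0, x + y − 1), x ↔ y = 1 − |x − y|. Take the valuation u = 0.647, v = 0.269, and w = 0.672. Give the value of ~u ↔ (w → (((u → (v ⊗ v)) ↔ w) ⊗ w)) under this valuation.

0.672

~u = 1 − 0.647 = 0.353
v ⊗ v = max(0, 0.269 + 0.269 − 1) = max(0, -0.462) = 0.000
u → (v ⊗ v) = min(1, 1 − 0.647 + 0.000) = min(1, 0.353) = 0.353
(u → (v ⊗ v)) ↔ w = 1 − |0.353 − 0.672| = 1 − 0.319 = 0.681
((u → (v ⊗ v)) ↔ w) ⊗ w = max(0, 0.681 + 0.672 − 1) = max(0, 0.353) = 0.353
w → (((u → (v ⊗ v)) ↔ w) ⊗ w) = min(1, 1 − 0.672 + 0.353) = min(1, 0.681) = 0.681
~u ↔ (w → (((u → (v ⊗ v)) ↔ w) ⊗ w)) = 1 − |0.353 − 0.681| = 1 − 0.328 = 0.672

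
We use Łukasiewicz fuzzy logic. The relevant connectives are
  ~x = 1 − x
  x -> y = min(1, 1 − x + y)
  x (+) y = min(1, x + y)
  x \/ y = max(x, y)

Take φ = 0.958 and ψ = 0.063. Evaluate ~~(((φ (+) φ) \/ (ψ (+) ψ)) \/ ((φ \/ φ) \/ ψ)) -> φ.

0.958

φ (+) φ = min(1, 0.958 + 0.958) = min(1, 1.916) = 1.000
ψ (+) ψ = min(1, 0.063 + 0.063) = min(1, 0.126) = 0.126
(φ (+) φ) \/ (ψ (+) ψ) = max(1.000, 0.126) = 1.000
φ \/ φ = max(0.958, 0.958) = 0.958
(φ \/ φ) \/ ψ = max(0.958, 0.063) = 0.958
((φ (+) φ) \/ (ψ (+) ψ)) \/ ((φ \/ φ) \/ ψ) = max(1.000, 0.958) = 1.000
~(((φ (+) φ) \/ (ψ (+) ψ)) \/ ((φ \/ φ) \/ ψ)) = 1 − 1.000 = 0.000
~~(((φ (+) φ) \/ (ψ (+) ψ)) \/ ((φ \/ φ) \/ ψ)) = 1 − 0.000 = 1.000
~~(((φ (+) φ) \/ (ψ (+) ψ)) \/ ((φ \/ φ) \/ ψ)) -> φ = min(1, 1 − 1.000 + 0.958) = min(1, 0.958) = 0.958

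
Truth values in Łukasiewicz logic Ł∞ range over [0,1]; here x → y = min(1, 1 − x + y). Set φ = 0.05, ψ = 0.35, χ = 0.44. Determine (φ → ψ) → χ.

0.44

φ → ψ = min(1, 1 − 0.05 + 0.35) = min(1, 1.30) = 1.00
(φ → ψ) → χ = min(1, 1 − 1.00 + 0.44) = min(1, 0.44) = 0.44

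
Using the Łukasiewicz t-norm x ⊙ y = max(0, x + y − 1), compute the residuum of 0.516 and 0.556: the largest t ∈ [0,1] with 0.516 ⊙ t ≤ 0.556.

The residuum of the Łukasiewicz t-norm gives the supremum: min(1, 1 − 0.516 + 0.556).
1 − 0.516 + 0.556 = 1.040, so t = min(1, 1.040) = 1.000.
Check: 0.516 ⊙ 1.000 = max(0, 0.516) = 0.516 ≤ 0.556.

1.000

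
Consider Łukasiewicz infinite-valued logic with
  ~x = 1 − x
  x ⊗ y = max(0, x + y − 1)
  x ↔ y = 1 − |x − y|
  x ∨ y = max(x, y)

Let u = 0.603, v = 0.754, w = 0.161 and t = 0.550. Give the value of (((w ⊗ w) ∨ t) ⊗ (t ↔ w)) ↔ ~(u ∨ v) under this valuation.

0.915

w ⊗ w = max(0, 0.161 + 0.161 − 1) = max(0, -0.678) = 0.000
(w ⊗ w) ∨ t = max(0.000, 0.550) = 0.550
t ↔ w = 1 − |0.550 − 0.161| = 1 − 0.389 = 0.611
((w ⊗ w) ∨ t) ⊗ (t ↔ w) = max(0, 0.550 + 0.611 − 1) = max(0, 0.161) = 0.161
u ∨ v = max(0.603, 0.754) = 0.754
~(u ∨ v) = 1 − 0.754 = 0.246
(((w ⊗ w) ∨ t) ⊗ (t ↔ w)) ↔ ~(u ∨ v) = 1 − |0.161 − 0.246| = 1 − 0.085 = 0.915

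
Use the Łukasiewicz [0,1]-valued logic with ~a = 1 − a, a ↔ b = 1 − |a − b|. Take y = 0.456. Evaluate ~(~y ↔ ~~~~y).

~y = 1 − 0.456 = 0.544
~~y = 1 − 0.544 = 0.456
~~~y = 1 − 0.456 = 0.544
~~~~y = 1 − 0.544 = 0.456
~y ↔ ~~~~y = 1 − |0.544 − 0.456| = 1 − 0.088 = 0.912
~(~y ↔ ~~~~y) = 1 − 0.912 = 0.088

0.088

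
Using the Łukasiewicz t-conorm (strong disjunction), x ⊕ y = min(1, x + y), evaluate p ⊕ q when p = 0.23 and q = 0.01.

0.24

p ⊕ q = min(1, 0.23 + 0.01) = min(1, 0.24) = 0.24
For comparison, the Gödel t-conorm max(x, y) would give 0.23.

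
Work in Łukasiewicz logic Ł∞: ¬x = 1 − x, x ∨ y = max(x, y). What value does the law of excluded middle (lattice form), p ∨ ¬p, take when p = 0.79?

¬p = 1 − 0.79 = 0.21
p ∨ ¬p = max(0.79, 0.21) = 0.79
(The value 0.79 < 1 shows this instance is not satisfied; not a Ł∞-tautology — its value is max(a, 1−a).)

0.79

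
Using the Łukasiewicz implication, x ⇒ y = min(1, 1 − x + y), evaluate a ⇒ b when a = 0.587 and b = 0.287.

0.700

a ⇒ b = min(1, 1 − 0.587 + 0.287) = min(1, 0.700) = 0.700
For comparison, the Gödel implication (1 if x ≤ y else y) would give 0.287.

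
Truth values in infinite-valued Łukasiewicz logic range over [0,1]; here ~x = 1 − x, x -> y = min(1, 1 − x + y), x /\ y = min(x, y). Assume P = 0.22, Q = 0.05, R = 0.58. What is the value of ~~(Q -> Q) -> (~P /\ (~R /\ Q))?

Q -> Q = min(1, 1 − 0.05 + 0.05) = min(1, 1.00) = 1.00
~(Q -> Q) = 1 − 1.00 = 0.00
~~(Q -> Q) = 1 − 0.00 = 1.00
~P = 1 − 0.22 = 0.78
~R = 1 − 0.58 = 0.42
~R /\ Q = min(0.42, 0.05) = 0.05
~P /\ (~R /\ Q) = min(0.78, 0.05) = 0.05
~~(Q -> Q) -> (~P /\ (~R /\ Q)) = min(1, 1 − 1.00 + 0.05) = min(1, 0.05) = 0.05

0.05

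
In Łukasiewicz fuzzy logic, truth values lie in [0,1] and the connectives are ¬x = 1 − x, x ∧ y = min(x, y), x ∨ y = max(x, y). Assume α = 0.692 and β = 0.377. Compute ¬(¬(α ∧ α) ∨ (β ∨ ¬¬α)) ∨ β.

α ∧ α = min(0.692, 0.692) = 0.692
¬(α ∧ α) = 1 − 0.692 = 0.308
¬α = 1 − 0.692 = 0.308
¬¬α = 1 − 0.308 = 0.692
β ∨ ¬¬α = max(0.377, 0.692) = 0.692
¬(α ∧ α) ∨ (β ∨ ¬¬α) = max(0.308, 0.692) = 0.692
¬(¬(α ∧ α) ∨ (β ∨ ¬¬α)) = 1 − 0.692 = 0.308
¬(¬(α ∧ α) ∨ (β ∨ ¬¬α)) ∨ β = max(0.308, 0.377) = 0.377

0.377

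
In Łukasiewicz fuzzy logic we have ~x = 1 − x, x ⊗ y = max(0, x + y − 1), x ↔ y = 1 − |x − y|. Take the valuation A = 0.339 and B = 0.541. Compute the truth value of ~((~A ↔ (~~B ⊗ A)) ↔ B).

~A = 1 − 0.339 = 0.661
~B = 1 − 0.541 = 0.459
~~B = 1 − 0.459 = 0.541
~~B ⊗ A = max(0, 0.541 + 0.339 − 1) = max(0, -0.120) = 0.000
~A ↔ (~~B ⊗ A) = 1 − |0.661 − 0.000| = 1 − 0.661 = 0.339
(~A ↔ (~~B ⊗ A)) ↔ B = 1 − |0.339 − 0.541| = 1 − 0.202 = 0.798
~((~A ↔ (~~B ⊗ A)) ↔ B) = 1 − 0.798 = 0.202

0.202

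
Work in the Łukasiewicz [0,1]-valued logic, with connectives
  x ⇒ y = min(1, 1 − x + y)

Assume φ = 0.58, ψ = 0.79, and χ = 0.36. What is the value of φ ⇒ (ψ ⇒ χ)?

ψ ⇒ χ = min(1, 1 − 0.79 + 0.36) = min(1, 0.57) = 0.57
φ ⇒ (ψ ⇒ χ) = min(1, 1 − 0.58 + 0.57) = min(1, 0.99) = 0.99

0.99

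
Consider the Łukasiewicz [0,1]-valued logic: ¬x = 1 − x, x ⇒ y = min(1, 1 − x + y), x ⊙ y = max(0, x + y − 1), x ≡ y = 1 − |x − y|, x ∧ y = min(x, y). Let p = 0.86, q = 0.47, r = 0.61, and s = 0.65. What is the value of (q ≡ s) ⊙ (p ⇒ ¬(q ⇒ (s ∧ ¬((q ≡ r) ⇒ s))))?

0.22

q ≡ s = 1 − |0.47 − 0.65| = 1 − 0.18 = 0.82
q ≡ r = 1 − |0.47 − 0.61| = 1 − 0.14 = 0.86
(q ≡ r) ⇒ s = min(1, 1 − 0.86 + 0.65) = min(1, 0.79) = 0.79
¬((q ≡ r) ⇒ s) = 1 − 0.79 = 0.21
s ∧ ¬((q ≡ r) ⇒ s) = min(0.65, 0.21) = 0.21
q ⇒ (s ∧ ¬((q ≡ r) ⇒ s)) = min(1, 1 − 0.47 + 0.21) = min(1, 0.74) = 0.74
¬(q ⇒ (s ∧ ¬((q ≡ r) ⇒ s))) = 1 − 0.74 = 0.26
p ⇒ ¬(q ⇒ (s ∧ ¬((q ≡ r) ⇒ s))) = min(1, 1 − 0.86 + 0.26) = min(1, 0.40) = 0.40
(q ≡ s) ⊙ (p ⇒ ¬(q ⇒ (s ∧ ¬((q ≡ r) ⇒ s)))) = max(0, 0.82 + 0.40 − 1) = max(0, 0.22) = 0.22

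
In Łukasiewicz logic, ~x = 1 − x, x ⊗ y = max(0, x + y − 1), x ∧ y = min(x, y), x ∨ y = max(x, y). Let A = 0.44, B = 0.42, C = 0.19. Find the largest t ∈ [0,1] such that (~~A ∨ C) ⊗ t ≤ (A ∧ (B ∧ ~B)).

0.98

~A = 1 − 0.44 = 0.56
~~A = 1 − 0.56 = 0.44
~~A ∨ C = max(0.44, 0.19) = 0.44
So the left factor is ~~A ∨ C = 0.44.
~B = 1 − 0.42 = 0.58
B ∧ ~B = min(0.42, 0.58) = 0.42
A ∧ (B ∧ ~B) = min(0.44, 0.42) = 0.42
So the right-hand bound is A ∧ (B ∧ ~B) = 0.42.
The residuum of the Łukasiewicz t-norm gives the supremum: min(1, 1 − 0.44 + 0.42).
1 − 0.44 + 0.42 = 0.98, so t = min(1, 0.98) = 0.98.
Check: 0.44 ⊗ 0.98 = max(0, 0.42) = 0.42 ≤ 0.42.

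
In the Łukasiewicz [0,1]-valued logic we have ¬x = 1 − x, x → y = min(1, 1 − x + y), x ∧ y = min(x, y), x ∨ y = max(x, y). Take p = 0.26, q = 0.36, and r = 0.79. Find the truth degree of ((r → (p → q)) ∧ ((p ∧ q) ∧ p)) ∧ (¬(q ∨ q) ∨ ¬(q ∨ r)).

0.26

p → q = min(1, 1 − 0.26 + 0.36) = min(1, 1.10) = 1.00
r → (p → q) = min(1, 1 − 0.79 + 1.00) = min(1, 1.21) = 1.00
p ∧ q = min(0.26, 0.36) = 0.26
(p ∧ q) ∧ p = min(0.26, 0.26) = 0.26
(r → (p → q)) ∧ ((p ∧ q) ∧ p) = min(1.00, 0.26) = 0.26
q ∨ q = max(0.36, 0.36) = 0.36
¬(q ∨ q) = 1 − 0.36 = 0.64
q ∨ r = max(0.36, 0.79) = 0.79
¬(q ∨ r) = 1 − 0.79 = 0.21
¬(q ∨ q) ∨ ¬(q ∨ r) = max(0.64, 0.21) = 0.64
((r → (p → q)) ∧ ((p ∧ q) ∧ p)) ∧ (¬(q ∨ q) ∨ ¬(q ∨ r)) = min(0.26, 0.64) = 0.26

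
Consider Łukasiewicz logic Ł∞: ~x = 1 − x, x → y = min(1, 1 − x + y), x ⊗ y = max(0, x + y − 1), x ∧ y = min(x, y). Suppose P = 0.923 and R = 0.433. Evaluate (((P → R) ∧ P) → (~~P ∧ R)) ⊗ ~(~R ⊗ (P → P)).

P → R = min(1, 1 − 0.923 + 0.433) = min(1, 0.510) = 0.510
(P → R) ∧ P = min(0.510, 0.923) = 0.510
~P = 1 − 0.923 = 0.077
~~P = 1 − 0.077 = 0.923
~~P ∧ R = min(0.923, 0.433) = 0.433
((P → R) ∧ P) → (~~P ∧ R) = min(1, 1 − 0.510 + 0.433) = min(1, 0.923) = 0.923
~R = 1 − 0.433 = 0.567
P → P = min(1, 1 − 0.923 + 0.923) = min(1, 1.000) = 1.000
~R ⊗ (P → P) = max(0, 0.567 + 1.000 − 1) = max(0, 0.567) = 0.567
~(~R ⊗ (P → P)) = 1 − 0.567 = 0.433
(((P → R) ∧ P) → (~~P ∧ R)) ⊗ ~(~R ⊗ (P → P)) = max(0, 0.923 + 0.433 − 1) = max(0, 0.356) = 0.356

0.356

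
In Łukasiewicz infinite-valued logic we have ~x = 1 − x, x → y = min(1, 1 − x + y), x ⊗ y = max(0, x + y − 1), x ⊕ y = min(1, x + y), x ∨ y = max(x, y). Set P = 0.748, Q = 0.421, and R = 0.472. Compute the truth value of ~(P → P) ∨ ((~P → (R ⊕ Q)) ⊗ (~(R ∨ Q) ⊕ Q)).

0.949

P → P = min(1, 1 − 0.748 + 0.748) = min(1, 1.000) = 1.000
~(P → P) = 1 − 1.000 = 0.000
~P = 1 − 0.748 = 0.252
R ⊕ Q = min(1, 0.472 + 0.421) = min(1, 0.893) = 0.893
~P → (R ⊕ Q) = min(1, 1 − 0.252 + 0.893) = min(1, 1.641) = 1.000
R ∨ Q = max(0.472, 0.421) = 0.472
~(R ∨ Q) = 1 − 0.472 = 0.528
~(R ∨ Q) ⊕ Q = min(1, 0.528 + 0.421) = min(1, 0.949) = 0.949
(~P → (R ⊕ Q)) ⊗ (~(R ∨ Q) ⊕ Q) = max(0, 1.000 + 0.949 − 1) = max(0, 0.949) = 0.949
~(P → P) ∨ ((~P → (R ⊕ Q)) ⊗ (~(R ∨ Q) ⊕ Q)) = max(0.000, 0.949) = 0.949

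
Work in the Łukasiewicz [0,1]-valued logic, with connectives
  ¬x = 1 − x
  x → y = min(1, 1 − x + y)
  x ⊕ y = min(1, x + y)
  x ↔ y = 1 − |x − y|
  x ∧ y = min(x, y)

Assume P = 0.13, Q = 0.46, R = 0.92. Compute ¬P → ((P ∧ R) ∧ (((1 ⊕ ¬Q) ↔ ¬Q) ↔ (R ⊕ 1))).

¬P = 1 − 0.13 = 0.87
P ∧ R = min(0.13, 0.92) = 0.13
¬Q = 1 − 0.46 = 0.54
1 ⊕ ¬Q = min(1, 1.00 + 0.54) = min(1, 1.54) = 1.00
(1 ⊕ ¬Q) ↔ ¬Q = 1 − |1.00 − 0.54| = 1 − 0.46 = 0.54
R ⊕ 1 = min(1, 0.92 + 1.00) = min(1, 1.92) = 1.00
((1 ⊕ ¬Q) ↔ ¬Q) ↔ (R ⊕ 1) = 1 − |0.54 − 1.00| = 1 − 0.46 = 0.54
(P ∧ R) ∧ (((1 ⊕ ¬Q) ↔ ¬Q) ↔ (R ⊕ 1)) = min(0.13, 0.54) = 0.13
¬P → ((P ∧ R) ∧ (((1 ⊕ ¬Q) ↔ ¬Q) ↔ (R ⊕ 1))) = min(1, 1 − 0.87 + 0.13) = min(1, 0.26) = 0.26

0.26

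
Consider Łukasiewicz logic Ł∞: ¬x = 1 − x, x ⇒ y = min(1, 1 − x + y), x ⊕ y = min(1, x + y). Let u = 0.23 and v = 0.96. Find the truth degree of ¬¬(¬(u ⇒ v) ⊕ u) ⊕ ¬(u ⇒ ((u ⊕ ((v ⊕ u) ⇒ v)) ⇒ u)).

0.23

u ⇒ v = min(1, 1 − 0.23 + 0.96) = min(1, 1.73) = 1.00
¬(u ⇒ v) = 1 − 1.00 = 0.00
¬(u ⇒ v) ⊕ u = min(1, 0.00 + 0.23) = min(1, 0.23) = 0.23
¬(¬(u ⇒ v) ⊕ u) = 1 − 0.23 = 0.77
¬¬(¬(u ⇒ v) ⊕ u) = 1 − 0.77 = 0.23
v ⊕ u = min(1, 0.96 + 0.23) = min(1, 1.19) = 1.00
(v ⊕ u) ⇒ v = min(1, 1 − 1.00 + 0.96) = min(1, 0.96) = 0.96
u ⊕ ((v ⊕ u) ⇒ v) = min(1, 0.23 + 0.96) = min(1, 1.19) = 1.00
(u ⊕ ((v ⊕ u) ⇒ v)) ⇒ u = min(1, 1 − 1.00 + 0.23) = min(1, 0.23) = 0.23
u ⇒ ((u ⊕ ((v ⊕ u) ⇒ v)) ⇒ u) = min(1, 1 − 0.23 + 0.23) = min(1, 1.00) = 1.00
¬(u ⇒ ((u ⊕ ((v ⊕ u) ⇒ v)) ⇒ u)) = 1 − 1.00 = 0.00
¬¬(¬(u ⇒ v) ⊕ u) ⊕ ¬(u ⇒ ((u ⊕ ((v ⊕ u) ⇒ v)) ⇒ u)) = min(1, 0.23 + 0.00) = min(1, 0.23) = 0.23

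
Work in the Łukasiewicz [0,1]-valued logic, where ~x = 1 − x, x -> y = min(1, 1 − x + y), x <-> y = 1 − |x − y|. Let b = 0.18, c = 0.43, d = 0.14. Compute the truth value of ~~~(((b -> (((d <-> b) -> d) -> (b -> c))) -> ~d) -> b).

0.68

d <-> b = 1 − |0.14 − 0.18| = 1 − 0.04 = 0.96
(d <-> b) -> d = min(1, 1 − 0.96 + 0.14) = min(1, 0.18) = 0.18
b -> c = min(1, 1 − 0.18 + 0.43) = min(1, 1.25) = 1.00
((d <-> b) -> d) -> (b -> c) = min(1, 1 − 0.18 + 1.00) = min(1, 1.82) = 1.00
b -> (((d <-> b) -> d) -> (b -> c)) = min(1, 1 − 0.18 + 1.00) = min(1, 1.82) = 1.00
~d = 1 − 0.14 = 0.86
(b -> (((d <-> b) -> d) -> (b -> c))) -> ~d = min(1, 1 − 1.00 + 0.86) = min(1, 0.86) = 0.86
((b -> (((d <-> b) -> d) -> (b -> c))) -> ~d) -> b = min(1, 1 − 0.86 + 0.18) = min(1, 0.32) = 0.32
~(((b -> (((d <-> b) -> d) -> (b -> c))) -> ~d) -> b) = 1 − 0.32 = 0.68
~~(((b -> (((d <-> b) -> d) -> (b -> c))) -> ~d) -> b) = 1 − 0.68 = 0.32
~~~(((b -> (((d <-> b) -> d) -> (b -> c))) -> ~d) -> b) = 1 − 0.32 = 0.68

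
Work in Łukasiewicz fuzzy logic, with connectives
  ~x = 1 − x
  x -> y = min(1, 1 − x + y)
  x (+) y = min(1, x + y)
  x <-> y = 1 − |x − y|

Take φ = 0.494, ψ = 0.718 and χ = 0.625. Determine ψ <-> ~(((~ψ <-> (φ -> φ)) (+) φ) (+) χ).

0.282

~ψ = 1 − 0.718 = 0.282
φ -> φ = min(1, 1 − 0.494 + 0.494) = min(1, 1.000) = 1.000
~ψ <-> (φ -> φ) = 1 − |0.282 − 1.000| = 1 − 0.718 = 0.282
(~ψ <-> (φ -> φ)) (+) φ = min(1, 0.282 + 0.494) = min(1, 0.776) = 0.776
((~ψ <-> (φ -> φ)) (+) φ) (+) χ = min(1, 0.776 + 0.625) = min(1, 1.401) = 1.000
~(((~ψ <-> (φ -> φ)) (+) φ) (+) χ) = 1 − 1.000 = 0.000
ψ <-> ~(((~ψ <-> (φ -> φ)) (+) φ) (+) χ) = 1 − |0.718 − 0.000| = 1 − 0.718 = 0.282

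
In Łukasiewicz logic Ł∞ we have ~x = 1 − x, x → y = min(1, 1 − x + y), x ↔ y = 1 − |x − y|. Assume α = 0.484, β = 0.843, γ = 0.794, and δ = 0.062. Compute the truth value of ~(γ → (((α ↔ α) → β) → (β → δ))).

0.418

α ↔ α = 1 − |0.484 − 0.484| = 1 − 0.000 = 1.000
(α ↔ α) → β = min(1, 1 − 1.000 + 0.843) = min(1, 0.843) = 0.843
β → δ = min(1, 1 − 0.843 + 0.062) = min(1, 0.219) = 0.219
((α ↔ α) → β) → (β → δ) = min(1, 1 − 0.843 + 0.219) = min(1, 0.376) = 0.376
γ → (((α ↔ α) → β) → (β → δ)) = min(1, 1 − 0.794 + 0.376) = min(1, 0.582) = 0.582
~(γ → (((α ↔ α) → β) → (β → δ))) = 1 − 0.582 = 0.418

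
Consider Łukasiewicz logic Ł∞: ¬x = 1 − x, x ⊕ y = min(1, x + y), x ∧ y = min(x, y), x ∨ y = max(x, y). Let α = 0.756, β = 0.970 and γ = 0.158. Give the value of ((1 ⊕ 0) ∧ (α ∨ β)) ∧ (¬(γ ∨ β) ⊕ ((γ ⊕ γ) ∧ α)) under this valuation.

0.346

1 ⊕ 0 = min(1, 1.000 + 0.000) = min(1, 1.000) = 1.000
α ∨ β = max(0.756, 0.970) = 0.970
(1 ⊕ 0) ∧ (α ∨ β) = min(1.000, 0.970) = 0.970
γ ∨ β = max(0.158, 0.970) = 0.970
¬(γ ∨ β) = 1 − 0.970 = 0.030
γ ⊕ γ = min(1, 0.158 + 0.158) = min(1, 0.316) = 0.316
(γ ⊕ γ) ∧ α = min(0.316, 0.756) = 0.316
¬(γ ∨ β) ⊕ ((γ ⊕ γ) ∧ α) = min(1, 0.030 + 0.316) = min(1, 0.346) = 0.346
((1 ⊕ 0) ∧ (α ∨ β)) ∧ (¬(γ ∨ β) ⊕ ((γ ⊕ γ) ∧ α)) = min(0.970, 0.346) = 0.346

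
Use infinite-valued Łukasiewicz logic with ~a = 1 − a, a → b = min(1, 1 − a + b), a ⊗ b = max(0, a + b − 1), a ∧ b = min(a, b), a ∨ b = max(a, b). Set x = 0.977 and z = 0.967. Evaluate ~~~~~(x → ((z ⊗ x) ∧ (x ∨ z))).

0.033

z ⊗ x = max(0, 0.967 + 0.977 − 1) = max(0, 0.944) = 0.944
x ∨ z = max(0.977, 0.967) = 0.977
(z ⊗ x) ∧ (x ∨ z) = min(0.944, 0.977) = 0.944
x → ((z ⊗ x) ∧ (x ∨ z)) = min(1, 1 − 0.977 + 0.944) = min(1, 0.967) = 0.967
~(x → ((z ⊗ x) ∧ (x ∨ z))) = 1 − 0.967 = 0.033
~~(x → ((z ⊗ x) ∧ (x ∨ z))) = 1 − 0.033 = 0.967
~~~(x → ((z ⊗ x) ∧ (x ∨ z))) = 1 − 0.967 = 0.033
~~~~(x → ((z ⊗ x) ∧ (x ∨ z))) = 1 − 0.033 = 0.967
~~~~~(x → ((z ⊗ x) ∧ (x ∨ z))) = 1 − 0.967 = 0.033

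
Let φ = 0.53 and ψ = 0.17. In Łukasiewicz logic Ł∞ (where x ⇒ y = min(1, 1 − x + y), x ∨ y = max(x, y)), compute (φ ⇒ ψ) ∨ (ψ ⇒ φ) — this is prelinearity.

φ ⇒ ψ = min(1, 1 − 0.53 + 0.17) = min(1, 0.64) = 0.64
ψ ⇒ φ = min(1, 1 − 0.17 + 0.53) = min(1, 1.36) = 1.00
(φ ⇒ ψ) ∨ (ψ ⇒ φ) = max(0.64, 1.00) = 1.00
(As expected: a Ł∞-tautology — holds in every MV-chain.)

1.00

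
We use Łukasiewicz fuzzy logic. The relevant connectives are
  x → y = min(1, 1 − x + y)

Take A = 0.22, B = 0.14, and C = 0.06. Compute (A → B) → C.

A → B = min(1, 1 − 0.22 + 0.14) = min(1, 0.92) = 0.92
(A → B) → C = min(1, 1 − 0.92 + 0.06) = min(1, 0.14) = 0.14

0.14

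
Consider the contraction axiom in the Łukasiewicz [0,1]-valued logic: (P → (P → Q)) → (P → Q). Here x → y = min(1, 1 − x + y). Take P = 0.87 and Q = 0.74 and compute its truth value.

P → Q = min(1, 1 − 0.87 + 0.74) = min(1, 0.87) = 0.87
P → (P → Q) = min(1, 1 − 0.87 + 0.87) = min(1, 1.00) = 1.00
(P → (P → Q)) → (P → Q) = min(1, 1 − 1.00 + 0.87) = min(1, 0.87) = 0.87
(The value 0.87 < 1 shows this instance is not satisfied; fails in Ł∞ (the t-norm is not idempotent).)

0.87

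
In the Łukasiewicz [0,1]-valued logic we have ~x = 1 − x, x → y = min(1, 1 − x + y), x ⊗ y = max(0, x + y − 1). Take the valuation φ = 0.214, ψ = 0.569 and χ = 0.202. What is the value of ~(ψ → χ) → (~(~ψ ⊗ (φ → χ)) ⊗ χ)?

ψ → χ = min(1, 1 − 0.569 + 0.202) = min(1, 0.633) = 0.633
~(ψ → χ) = 1 − 0.633 = 0.367
~ψ = 1 − 0.569 = 0.431
φ → χ = min(1, 1 − 0.214 + 0.202) = min(1, 0.988) = 0.988
~ψ ⊗ (φ → χ) = max(0, 0.431 + 0.988 − 1) = max(0, 0.419) = 0.419
~(~ψ ⊗ (φ → χ)) = 1 − 0.419 = 0.581
~(~ψ ⊗ (φ → χ)) ⊗ χ = max(0, 0.581 + 0.202 − 1) = max(0, -0.217) = 0.000
~(ψ → χ) → (~(~ψ ⊗ (φ → χ)) ⊗ χ) = min(1, 1 − 0.367 + 0.000) = min(1, 0.633) = 0.633

0.633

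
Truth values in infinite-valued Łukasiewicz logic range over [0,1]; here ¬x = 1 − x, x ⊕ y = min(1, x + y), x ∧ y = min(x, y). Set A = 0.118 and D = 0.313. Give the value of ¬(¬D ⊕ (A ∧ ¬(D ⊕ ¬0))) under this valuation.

0.313

¬D = 1 − 0.313 = 0.687
¬0 = 1 − 0.000 = 1.000
D ⊕ ¬0 = min(1, 0.313 + 1.000) = min(1, 1.313) = 1.000
¬(D ⊕ ¬0) = 1 − 1.000 = 0.000
A ∧ ¬(D ⊕ ¬0) = min(0.118, 0.000) = 0.000
¬D ⊕ (A ∧ ¬(D ⊕ ¬0)) = min(1, 0.687 + 0.000) = min(1, 0.687) = 0.687
¬(¬D ⊕ (A ∧ ¬(D ⊕ ¬0))) = 1 − 0.687 = 0.313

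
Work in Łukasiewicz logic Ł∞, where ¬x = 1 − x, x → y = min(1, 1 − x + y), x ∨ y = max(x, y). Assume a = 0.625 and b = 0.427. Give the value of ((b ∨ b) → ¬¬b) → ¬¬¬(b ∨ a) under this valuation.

b ∨ b = max(0.427, 0.427) = 0.427
¬b = 1 − 0.427 = 0.573
¬¬b = 1 − 0.573 = 0.427
(b ∨ b) → ¬¬b = min(1, 1 − 0.427 + 0.427) = min(1, 1.000) = 1.000
b ∨ a = max(0.427, 0.625) = 0.625
¬(b ∨ a) = 1 − 0.625 = 0.375
¬¬(b ∨ a) = 1 − 0.375 = 0.625
¬¬¬(b ∨ a) = 1 − 0.625 = 0.375
((b ∨ b) → ¬¬b) → ¬¬¬(b ∨ a) = min(1, 1 − 1.000 + 0.375) = min(1, 0.375) = 0.375

0.375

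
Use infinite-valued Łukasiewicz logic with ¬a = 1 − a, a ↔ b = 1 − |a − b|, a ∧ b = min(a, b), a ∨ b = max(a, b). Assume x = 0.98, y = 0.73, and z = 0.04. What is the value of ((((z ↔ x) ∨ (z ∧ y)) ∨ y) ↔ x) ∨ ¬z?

z ↔ x = 1 − |0.04 − 0.98| = 1 − 0.94 = 0.06
z ∧ y = min(0.04, 0.73) = 0.04
(z ↔ x) ∨ (z ∧ y) = max(0.06, 0.04) = 0.06
((z ↔ x) ∨ (z ∧ y)) ∨ y = max(0.06, 0.73) = 0.73
(((z ↔ x) ∨ (z ∧ y)) ∨ y) ↔ x = 1 − |0.73 − 0.98| = 1 − 0.25 = 0.75
¬z = 1 − 0.04 = 0.96
((((z ↔ x) ∨ (z ∧ y)) ∨ y) ↔ x) ∨ ¬z = max(0.75, 0.96) = 0.96

0.96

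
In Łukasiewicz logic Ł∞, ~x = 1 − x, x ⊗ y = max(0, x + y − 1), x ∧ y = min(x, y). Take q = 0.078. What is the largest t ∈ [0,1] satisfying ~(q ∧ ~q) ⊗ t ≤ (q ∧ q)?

~q = 1 − 0.078 = 0.922
q ∧ ~q = min(0.078, 0.922) = 0.078
~(q ∧ ~q) = 1 − 0.078 = 0.922
So the left factor is ~(q ∧ ~q) = 0.922.
q ∧ q = min(0.078, 0.078) = 0.078
So the right-hand bound is q ∧ q = 0.078.
The residuum of the Łukasiewicz t-norm gives the supremum: min(1, 1 − 0.922 + 0.078).
1 − 0.922 + 0.078 = 0.156, so t = min(1, 0.156) = 0.156.
Check: 0.922 ⊗ 0.156 = max(0, 0.078) = 0.078 ≤ 0.078.

0.156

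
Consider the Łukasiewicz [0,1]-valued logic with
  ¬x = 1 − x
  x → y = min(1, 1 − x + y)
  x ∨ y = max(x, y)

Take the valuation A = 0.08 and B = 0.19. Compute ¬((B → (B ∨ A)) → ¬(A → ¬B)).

B ∨ A = max(0.19, 0.08) = 0.19
B → (B ∨ A) = min(1, 1 − 0.19 + 0.19) = min(1, 1.00) = 1.00
¬B = 1 − 0.19 = 0.81
A → ¬B = min(1, 1 − 0.08 + 0.81) = min(1, 1.73) = 1.00
¬(A → ¬B) = 1 − 1.00 = 0.00
(B → (B ∨ A)) → ¬(A → ¬B) = min(1, 1 − 1.00 + 0.00) = min(1, 0.00) = 0.00
¬((B → (B ∨ A)) → ¬(A → ¬B)) = 1 − 0.00 = 1.00

1.00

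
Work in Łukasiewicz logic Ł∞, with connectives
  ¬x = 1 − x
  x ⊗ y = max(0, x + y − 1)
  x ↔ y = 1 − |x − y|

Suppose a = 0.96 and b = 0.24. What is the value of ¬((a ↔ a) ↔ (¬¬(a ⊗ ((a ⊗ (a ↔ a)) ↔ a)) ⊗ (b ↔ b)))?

0.04

a ↔ a = 1 − |0.96 − 0.96| = 1 − 0.00 = 1.00
a ⊗ (a ↔ a) = max(0, 0.96 + 1.00 − 1) = max(0, 0.96) = 0.96
(a ⊗ (a ↔ a)) ↔ a = 1 − |0.96 − 0.96| = 1 − 0.00 = 1.00
a ⊗ ((a ⊗ (a ↔ a)) ↔ a) = max(0, 0.96 + 1.00 − 1) = max(0, 0.96) = 0.96
¬(a ⊗ ((a ⊗ (a ↔ a)) ↔ a)) = 1 − 0.96 = 0.04
¬¬(a ⊗ ((a ⊗ (a ↔ a)) ↔ a)) = 1 − 0.04 = 0.96
b ↔ b = 1 − |0.24 − 0.24| = 1 − 0.00 = 1.00
¬¬(a ⊗ ((a ⊗ (a ↔ a)) ↔ a)) ⊗ (b ↔ b) = max(0, 0.96 + 1.00 − 1) = max(0, 0.96) = 0.96
(a ↔ a) ↔ (¬¬(a ⊗ ((a ⊗ (a ↔ a)) ↔ a)) ⊗ (b ↔ b)) = 1 − |1.00 − 0.96| = 1 − 0.04 = 0.96
¬((a ↔ a) ↔ (¬¬(a ⊗ ((a ⊗ (a ↔ a)) ↔ a)) ⊗ (b ↔ b))) = 1 − 0.96 = 0.04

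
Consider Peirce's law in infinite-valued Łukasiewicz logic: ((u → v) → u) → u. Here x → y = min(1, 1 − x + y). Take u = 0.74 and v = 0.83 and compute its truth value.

u → v = min(1, 1 − 0.74 + 0.83) = min(1, 1.09) = 1.00
(u → v) → u = min(1, 1 − 1.00 + 0.74) = min(1, 0.74) = 0.74
((u → v) → u) → u = min(1, 1 − 0.74 + 0.74) = min(1, 1.00) = 1.00

1.00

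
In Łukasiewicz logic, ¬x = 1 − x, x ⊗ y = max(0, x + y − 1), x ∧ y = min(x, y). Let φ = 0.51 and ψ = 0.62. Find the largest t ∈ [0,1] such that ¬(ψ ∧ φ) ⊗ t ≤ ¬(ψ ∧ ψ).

ψ ∧ φ = min(0.62, 0.51) = 0.51
¬(ψ ∧ φ) = 1 − 0.51 = 0.49
So the left factor is ¬(ψ ∧ φ) = 0.49.
ψ ∧ ψ = min(0.62, 0.62) = 0.62
¬(ψ ∧ ψ) = 1 − 0.62 = 0.38
So the right-hand bound is ¬(ψ ∧ ψ) = 0.38.
The residuum of the Łukasiewicz t-norm gives the supremum: min(1, 1 − 0.49 + 0.38).
1 − 0.49 + 0.38 = 0.89, so t = min(1, 0.89) = 0.89.
Check: 0.49 ⊗ 0.89 = max(0, 0.38) = 0.38 ≤ 0.38.

0.89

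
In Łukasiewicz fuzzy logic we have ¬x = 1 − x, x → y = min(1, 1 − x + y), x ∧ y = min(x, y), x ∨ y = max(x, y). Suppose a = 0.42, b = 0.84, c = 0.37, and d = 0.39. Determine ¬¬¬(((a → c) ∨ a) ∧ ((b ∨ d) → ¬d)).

0.23

a → c = min(1, 1 − 0.42 + 0.37) = min(1, 0.95) = 0.95
(a → c) ∨ a = max(0.95, 0.42) = 0.95
b ∨ d = max(0.84, 0.39) = 0.84
¬d = 1 − 0.39 = 0.61
(b ∨ d) → ¬d = min(1, 1 − 0.84 + 0.61) = min(1, 0.77) = 0.77
((a → c) ∨ a) ∧ ((b ∨ d) → ¬d) = min(0.95, 0.77) = 0.77
¬(((a → c) ∨ a) ∧ ((b ∨ d) → ¬d)) = 1 − 0.77 = 0.23
¬¬(((a → c) ∨ a) ∧ ((b ∨ d) → ¬d)) = 1 − 0.23 = 0.77
¬¬¬(((a → c) ∨ a) ∧ ((b ∨ d) → ¬d)) = 1 − 0.77 = 0.23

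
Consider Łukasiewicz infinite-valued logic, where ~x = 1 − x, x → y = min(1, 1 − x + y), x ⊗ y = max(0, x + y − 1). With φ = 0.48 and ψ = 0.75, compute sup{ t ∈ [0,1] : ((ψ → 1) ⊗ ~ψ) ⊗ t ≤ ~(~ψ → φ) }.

ψ → 1 = min(1, 1 − 0.75 + 1.00) = min(1, 1.25) = 1.00
~ψ = 1 − 0.75 = 0.25
(ψ → 1) ⊗ ~ψ = max(0, 1.00 + 0.25 − 1) = max(0, 0.25) = 0.25
So the left factor is (ψ → 1) ⊗ ~ψ = 0.25.
~ψ → φ = min(1, 1 − 0.25 + 0.48) = min(1, 1.23) = 1.00
~(~ψ → φ) = 1 − 1.00 = 0.00
So the right-hand bound is ~(~ψ → φ) = 0.00.
The residuum of the Łukasiewicz t-norm gives the supremum: min(1, 1 − 0.25 + 0.00).
1 − 0.25 + 0.00 = 0.75, so t = min(1, 0.75) = 0.75.
Check: 0.25 ⊗ 0.75 = max(0, 0.00) = 0.00 ≤ 0.00.

0.75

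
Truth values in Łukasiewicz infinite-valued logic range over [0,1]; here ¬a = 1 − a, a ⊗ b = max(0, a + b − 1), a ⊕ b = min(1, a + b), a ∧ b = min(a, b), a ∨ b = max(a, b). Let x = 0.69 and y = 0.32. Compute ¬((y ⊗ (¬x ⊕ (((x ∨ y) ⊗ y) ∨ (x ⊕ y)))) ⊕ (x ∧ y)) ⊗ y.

¬x = 1 − 0.69 = 0.31
x ∨ y = max(0.69, 0.32) = 0.69
(x ∨ y) ⊗ y = max(0, 0.69 + 0.32 − 1) = max(0, 0.01) = 0.01
x ⊕ y = min(1, 0.69 + 0.32) = min(1, 1.01) = 1.00
((x ∨ y) ⊗ y) ∨ (x ⊕ y) = max(0.01, 1.00) = 1.00
¬x ⊕ (((x ∨ y) ⊗ y) ∨ (x ⊕ y)) = min(1, 0.31 + 1.00) = min(1, 1.31) = 1.00
y ⊗ (¬x ⊕ (((x ∨ y) ⊗ y) ∨ (x ⊕ y))) = max(0, 0.32 + 1.00 − 1) = max(0, 0.32) = 0.32
x ∧ y = min(0.69, 0.32) = 0.32
(y ⊗ (¬x ⊕ (((x ∨ y) ⊗ y) ∨ (x ⊕ y)))) ⊕ (x ∧ y) = min(1, 0.32 + 0.32) = min(1, 0.64) = 0.64
¬((y ⊗ (¬x ⊕ (((x ∨ y) ⊗ y) ∨ (x ⊕ y)))) ⊕ (x ∧ y)) = 1 − 0.64 = 0.36
¬((y ⊗ (¬x ⊕ (((x ∨ y) ⊗ y) ∨ (x ⊕ y)))) ⊕ (x ∧ y)) ⊗ y = max(0, 0.36 + 0.32 − 1) = max(0, -0.32) = 0.00

0.00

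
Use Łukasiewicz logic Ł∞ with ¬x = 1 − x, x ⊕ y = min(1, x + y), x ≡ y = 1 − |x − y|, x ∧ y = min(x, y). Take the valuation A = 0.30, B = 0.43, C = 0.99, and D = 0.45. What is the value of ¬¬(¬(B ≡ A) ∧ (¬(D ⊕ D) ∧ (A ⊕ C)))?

0.10

B ≡ A = 1 − |0.43 − 0.30| = 1 − 0.13 = 0.87
¬(B ≡ A) = 1 − 0.87 = 0.13
D ⊕ D = min(1, 0.45 + 0.45) = min(1, 0.90) = 0.90
¬(D ⊕ D) = 1 − 0.90 = 0.10
A ⊕ C = min(1, 0.30 + 0.99) = min(1, 1.29) = 1.00
¬(D ⊕ D) ∧ (A ⊕ C) = min(0.10, 1.00) = 0.10
¬(B ≡ A) ∧ (¬(D ⊕ D) ∧ (A ⊕ C)) = min(0.13, 0.10) = 0.10
¬(¬(B ≡ A) ∧ (¬(D ⊕ D) ∧ (A ⊕ C))) = 1 − 0.10 = 0.90
¬¬(¬(B ≡ A) ∧ (¬(D ⊕ D) ∧ (A ⊕ C))) = 1 − 0.90 = 0.10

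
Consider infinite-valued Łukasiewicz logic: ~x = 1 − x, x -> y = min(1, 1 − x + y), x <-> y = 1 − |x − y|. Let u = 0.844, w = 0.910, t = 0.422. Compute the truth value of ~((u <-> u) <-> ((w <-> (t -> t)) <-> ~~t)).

0.488

u <-> u = 1 − |0.844 − 0.844| = 1 − 0.000 = 1.000
t -> t = min(1, 1 − 0.422 + 0.422) = min(1, 1.000) = 1.000
w <-> (t -> t) = 1 − |0.910 − 1.000| = 1 − 0.090 = 0.910
~t = 1 − 0.422 = 0.578
~~t = 1 − 0.578 = 0.422
(w <-> (t -> t)) <-> ~~t = 1 − |0.910 − 0.422| = 1 − 0.488 = 0.512
(u <-> u) <-> ((w <-> (t -> t)) <-> ~~t) = 1 − |1.000 − 0.512| = 1 − 0.488 = 0.512
~((u <-> u) <-> ((w <-> (t -> t)) <-> ~~t)) = 1 − 0.512 = 0.488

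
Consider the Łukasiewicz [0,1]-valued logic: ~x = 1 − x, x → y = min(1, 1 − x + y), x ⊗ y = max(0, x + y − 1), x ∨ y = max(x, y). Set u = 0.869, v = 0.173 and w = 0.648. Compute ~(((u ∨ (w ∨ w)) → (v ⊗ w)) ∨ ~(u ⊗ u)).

w ∨ w = max(0.648, 0.648) = 0.648
u ∨ (w ∨ w) = max(0.869, 0.648) = 0.869
v ⊗ w = max(0, 0.173 + 0.648 − 1) = max(0, -0.179) = 0.000
(u ∨ (w ∨ w)) → (v ⊗ w) = min(1, 1 − 0.869 + 0.000) = min(1, 0.131) = 0.131
u ⊗ u = max(0, 0.869 + 0.869 − 1) = max(0, 0.738) = 0.738
~(u ⊗ u) = 1 − 0.738 = 0.262
((u ∨ (w ∨ w)) → (v ⊗ w)) ∨ ~(u ⊗ u) = max(0.131, 0.262) = 0.262
~(((u ∨ (w ∨ w)) → (v ⊗ w)) ∨ ~(u ⊗ u)) = 1 − 0.262 = 0.738

0.738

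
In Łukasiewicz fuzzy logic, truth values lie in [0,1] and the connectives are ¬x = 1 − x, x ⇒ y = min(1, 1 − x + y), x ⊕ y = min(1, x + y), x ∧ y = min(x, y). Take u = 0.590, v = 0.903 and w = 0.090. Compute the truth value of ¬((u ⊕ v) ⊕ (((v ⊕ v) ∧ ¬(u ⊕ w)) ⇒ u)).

0.000

u ⊕ v = min(1, 0.590 + 0.903) = min(1, 1.493) = 1.000
v ⊕ v = min(1, 0.903 + 0.903) = min(1, 1.806) = 1.000
u ⊕ w = min(1, 0.590 + 0.090) = min(1, 0.680) = 0.680
¬(u ⊕ w) = 1 − 0.680 = 0.320
(v ⊕ v) ∧ ¬(u ⊕ w) = min(1.000, 0.320) = 0.320
((v ⊕ v) ∧ ¬(u ⊕ w)) ⇒ u = min(1, 1 − 0.320 + 0.590) = min(1, 1.270) = 1.000
(u ⊕ v) ⊕ (((v ⊕ v) ∧ ¬(u ⊕ w)) ⇒ u) = min(1, 1.000 + 1.000) = min(1, 2.000) = 1.000
¬((u ⊕ v) ⊕ (((v ⊕ v) ∧ ¬(u ⊕ w)) ⇒ u)) = 1 − 1.000 = 0.000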